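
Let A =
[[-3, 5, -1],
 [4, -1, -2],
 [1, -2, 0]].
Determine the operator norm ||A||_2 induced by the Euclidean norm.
||A||_2 ≈ 7.0089 (= sqrt(largest eigenvalue of A^T A))

||A||_2 = sigma_max(A) = sqrt(lambda_max(A^T A)). Form the symmetric matrix M = A^T A =
[[26, -21, -5],
 [-21, 30, -3],
 [-5, -3, 5]].
Its characteristic polynomial (trace, sum of principal 2x2 minors, determinant of M give the coefficients) is
  p(λ) = det(λ I - M) = λ^3 - 61λ^2 + 585λ - 81.
No integer candidate from the rational root theorem (±divisors of 81) is a root, so the roots are irrational. The cubic discriminant is Δ = 450922464 > 0, so there are three distinct real roots. p(0) = -81 and p(1) = 444 have opposite signs, so a root lies in (0, 1); Newton's method refines it to λ ≈ 0.1405. p(11) = 304 and p(12) = -117 have opposite signs, so a root lies in (11, 12); Newton's method refines it to λ ≈ 11.7343. p(49) = -228 and p(50) = 1669 have opposite signs, so a root lies in (49, 50); Newton's method refines it to λ ≈ 49.1252. Check (Vieta): the three roots sum to 61, matching tr M = 61.
So the eigenvalues of A^T A are ≈ 0.1405, 11.7343, 49.1252 (all ≥ 0, as they must be for A^T A). The largest is λ_max ≈ 49.1252, hence ||A||_2 = sqrt(λ_max) ≈ 7.0089.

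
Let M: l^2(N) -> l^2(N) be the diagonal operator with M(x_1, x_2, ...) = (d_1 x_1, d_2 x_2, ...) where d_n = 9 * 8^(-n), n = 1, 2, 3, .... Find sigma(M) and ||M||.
sigma(M) = {9 * 8^(-n) : n ≥ 1} ∪ {0}; ||M|| = 9/8

A bounded diagonal operator on l^2 with diagonal entries d_n has spectrum equal to the closure of {d_n : n ≥ 1}: every d_n is an eigenvalue (with eigenvector e_n), so {d_n} ⊂ sigma(M); the spectrum is closed, so its closure is too; and for lambda not in the closure, (M - lambda I) has bounded inverse (the diagonal entries 1/(d_n - lambda) are bounded). For our sequence d_n = 9 * 8^(-n), n = 1, 2, 3, ...:
  - {d_n} = {9 * 8^(-n) : n ≥ 1}; the only limit point is 0
  - closure = {9 * 8^(-n) : n ≥ 1} ∪ {0}
For the norm: a diagonal operator has ||M|| = sup_n |d_n|. Here d_n = 9 * 8^(-n) is positive and decreasing, so sup_n |d_n| = d_1 = 9/8. So ||M|| = 9/8.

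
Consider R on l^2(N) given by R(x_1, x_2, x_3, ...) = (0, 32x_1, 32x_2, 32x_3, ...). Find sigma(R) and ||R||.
sigma(R) = closed disk {z in C : |z| ≤ 32}; ||R|| = 32

Note R = 32·U where U is the unit right shift (U x)_k = x_{k-1} (with x_0 := 0); so ||R|| = 32||U|| and sigma(R) = 32·sigma(U). ||R x||^2 = sum_{k≥1} |32x_k|^2 = 1024||x||^2, so ||R|| = 32 and sigma(R) ⊂ {|z| ≤ 32}. For any |lambda| < 32, the equation (R - lambda I) x = 0 forces x_1 = 0, then 32x_k = lambda x_{k+1} ⇒ x = 0, so R has no eigenvalues. But (R - lambda I) is not surjective for |lambda| < 32: solving (R - lambda I) x = e_1 would require x_n proportional to (lambda/32)^(-n), which is not in l^2. So every |lambda| < 32 lies in the residual spectrum. The boundary |lambda| = 32 is in the approximate point spectrum (the spectrum is closed). Hence sigma(R) is the closed disk of radius 32.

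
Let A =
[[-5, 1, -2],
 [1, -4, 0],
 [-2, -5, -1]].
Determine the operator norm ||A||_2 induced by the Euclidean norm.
||A||_2 ≈ 6.5323 (= sqrt(largest eigenvalue of A^T A))

||A||_2 = sigma_max(A) = sqrt(lambda_max(A^T A)). Form the symmetric matrix M = A^T A =
[[30, 1, 12],
 [1, 42, 3],
 [12, 3, 5]].
Its characteristic polynomial (trace, sum of principal 2x2 minors, determinant of M give the coefficients) is
  p(λ) = det(λ I - M) = λ^3 - 77λ^2 + 1466λ - 49.
No integer candidate from the rational root theorem (±divisors of 49) is a root, so the roots are irrational. The cubic discriminant is Δ = 149711769 > 0, so there are three distinct real roots. p(0) = -49 and p(1) = 1341 have opposite signs, so a root lies in (0, 1); Newton's method refines it to λ ≈ 0.0335. p(34) = 87 and p(35) = -189 have opposite signs, so a root lies in (34, 35); Newton's method refines it to λ ≈ 34.2954. p(42) = -217 and p(43) = 123 have opposite signs, so a root lies in (42, 43); Newton's method refines it to λ ≈ 42.6711. Check (Vieta): the three roots sum to 77, matching tr M = 77.
So the eigenvalues of A^T A are ≈ 0.0335, 34.2954, 42.6711 (all ≥ 0, as they must be for A^T A). The largest is λ_max ≈ 42.6711, hence ||A||_2 = sqrt(λ_max) ≈ 6.5323.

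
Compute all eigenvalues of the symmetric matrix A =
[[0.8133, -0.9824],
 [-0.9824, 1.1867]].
sigma(A) ≈ {0, 2}

A is real symmetric, so its spectrum consists of real eigenvalues. Expanding the characteristic polynomial of the displayed matrix gives
  det(λ I - A) = p(λ) = λ^2 + (-2)λ + (0).
Solving p(λ) = 0 yields eigenvalues ≈ 0, 2. (A is shown rounded to 4 decimals, so these recover the underlying integer eigenvalues to within that precision.)
Verification: the trace of A = 2 equals the sum of eigenvalues 2, and det(A) ≈ 0.0000 matches the eigenvalue product 0.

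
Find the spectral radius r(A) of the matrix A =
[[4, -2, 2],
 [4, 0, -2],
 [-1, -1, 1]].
r(A) ≈ 4.0299

The eigenvalues of A are the roots of its characteristic polynomial. With M = A (coefficients from the trace, the sum of principal 2x2 minors, and det A):
  p(λ) = det(λ I - M) = λ^3 - 5λ^2 + 12λ + 12.
No integer candidate from the rational root theorem (±divisors of 12) is a root, so the roots are irrational. The cubic discriminant is Δ = -14160 < 0, so there is one real root and a complex-conjugate pair. p(-1) = -6 and p(0) = 12 have opposite signs, so a root lies in (-1, 0); Newton's method refines it to λ ≈ -0.7389. Dividing out (λ - (-0.7389)) leaves approximately λ^2 - 5.7389λ + 16.2404. For λ^2 - 5.7389λ + 16.2404 the discriminant is -32.0269. It is negative, so the remaining roots are the complex-conjugate pair λ ≈ 2.8694 ± 2.8296i. Their product equals the constant term, so |λ|^2 ≈ 16.2404 and |λ| ≈ 4.0299.
Thus the eigenvalues (to 4 decimals) are -0.7389 (modulus 0.7389); 2.8694 ± 2.8296i (modulus 4.0299). The spectral radius is the largest modulus: r(A) ≈ 4.0299. (Cross-check: r(A) ≤ ||A||_2 ≈ 5.8867; equality holds whenever A is normal, though it can also hold for some non-normal A.)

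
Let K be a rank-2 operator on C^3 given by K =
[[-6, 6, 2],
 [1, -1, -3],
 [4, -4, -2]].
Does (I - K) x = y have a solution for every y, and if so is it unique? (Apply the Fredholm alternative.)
(I - K) is invertible (det(I - K) = 4 ≠ 0), so for every y in C^3 the equation (I - K) x = y has a unique solution.

K has rank 2 and factors as K = U V^T = u1 v1^T + u2 v2^T with u1 = (-2, -1, 1), v1 = (2, -2, 0), u2 = (-2, 3, 2), v2 = (1, -1, -1) (multiplying out reproduces the displayed K). The nonzero eigenvalues of U V^T coincide with those of the 2 x 2 matrix G = V^T U = [[v1·u1, v1·u2], [v2·u1, v2·u2]] = [[-2, -10], [-2, -7]], and by the Sylvester determinant identity det(I_3 - U V^T) = det(I_2 - V^T U) = det([[3, 10], [2, 8]]) = (3)(8) - (10)(2) = 4. (Direct check: I - K =
[[7, -6, -2],
 [-1, 2, 3],
 [-4, 4, 3]]
has determinant 4.) The finite-dimensional Fredholm alternative says: either (I - K) is invertible, or ker(I - K) ≠ {0} and then range(I - K) = ker((I - K)^*)^⊥, with dim ker(I - K) = dim ker((I - K)^*). Since det(I - K) ≠ 0, 1 is not an eigenvalue of K and ker(I - K) = {0}, so we are in the first case: for every y there is a unique x = (I - K)^(-1) y. (Explicitly, by the Woodbury identity, (I - U V^T)^(-1) = I + U (I_2 - G)^(-1) V^T.)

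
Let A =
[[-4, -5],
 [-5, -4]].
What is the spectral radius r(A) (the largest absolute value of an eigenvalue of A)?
r(A) = 9

The eigenvalues of A are the roots of its characteristic polynomial. With M = A (coefficients from the trace and determinant):
  p(λ) = det(λ I - M) = λ^2 + 8λ - 9.
For λ^2 + 8λ - 9 the discriminant is 100. It is a perfect square (10^2), so the roots are rational: λ = (-8 ± 10)/2 = 1, -9.
Thus the eigenvalues (to 4 decimals) are 1 (modulus 1); -9 (modulus 9). The spectral radius is the largest modulus: r(A) = 9. (Cross-check: r(A) ≤ ||A||_2 ≈ 9; equality holds whenever A is normal, though it can also hold for some non-normal A.)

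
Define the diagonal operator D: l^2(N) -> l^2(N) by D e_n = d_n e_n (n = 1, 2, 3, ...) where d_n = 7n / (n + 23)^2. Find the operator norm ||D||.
||D|| = 7/92 (attained at n = 23)

For D diagonal, ||D|| = sup_n |d_n|. Treat f(x) = 7x / (x + 23)^2 for real x > 0. By the quotient rule, f'(x) = 7(23 - x)/(x + 23)^3, which is positive for x < 23 and negative for x > 23. So f has a unique maximum at x = 23, and since 23 is a positive integer, the supremum over n ≥ 1 is attained at n = 23: d_23 = 7·23/(23 + 23)^2 = 7·23/2116 = 7/92. Hence ||D|| = 7/92.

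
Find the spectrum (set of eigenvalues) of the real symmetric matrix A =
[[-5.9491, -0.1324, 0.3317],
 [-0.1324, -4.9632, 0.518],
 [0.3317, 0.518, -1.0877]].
sigma(A) ≈ {-6, -5, -1}

A is real symmetric, so its spectrum consists of real eigenvalues. Expanding the characteristic polynomial of the displayed matrix gives
  det(λ I - A) = p(λ) = λ^3 + (12)λ^2 + (41)λ + (30).
Solving p(λ) = 0 yields eigenvalues ≈ -6, -5, -1. (A is shown rounded to 4 decimals, so these recover the underlying integer eigenvalues to within that precision.)
Verification: the trace of A = -12 equals the sum of eigenvalues -12, and det(A) ≈ -30.0001 matches the eigenvalue product -30.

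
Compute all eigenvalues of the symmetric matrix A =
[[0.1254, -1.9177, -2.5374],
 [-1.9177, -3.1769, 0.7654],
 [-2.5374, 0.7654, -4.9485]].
sigma(A) ≈ {-6, -4, 2}

A is real symmetric, so its spectrum consists of real eigenvalues. Expanding the characteristic polynomial of the displayed matrix gives
  det(λ I - A) = p(λ) = λ^3 + (8)λ^2 + (4)λ + (-48).
Solving p(λ) = 0 yields eigenvalues ≈ -6, -4, 2. (A is shown rounded to 4 decimals, so these recover the underlying integer eigenvalues to within that precision.)
Verification: the trace of A = -8 equals the sum of eigenvalues -8, and det(A) ≈ 47.9994 matches the eigenvalue product 48.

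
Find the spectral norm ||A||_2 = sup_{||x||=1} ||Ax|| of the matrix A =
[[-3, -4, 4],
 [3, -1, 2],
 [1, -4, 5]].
||A||_2 ≈ 8.8173 (= sqrt(largest eigenvalue of A^T A))

||A||_2 = sigma_max(A) = sqrt(lambda_max(A^T A)). Form the symmetric matrix M = A^T A =
[[19, 5, -1],
 [5, 33, -38],
 [-1, -38, 45]].
Its characteristic polynomial (trace, sum of principal 2x2 minors, determinant of M give the coefficients) is
  p(λ) = det(λ I - M) = λ^3 - 97λ^2 + 1497λ - 1.
No integer candidate from the rational root theorem (±divisors of 1) is a root, so the roots are irrational. The cubic discriminant is Δ = 7665454832 > 0, so there are three distinct real roots. p(0) = -1 and p(1) = 1400 have opposite signs, so a root lies in (0, 1); Newton's method refines it to λ ≈ 0.0007. p(19) = 284 and p(20) = -861 have opposite signs, so a root lies in (19, 20); Newton's method refines it to λ ≈ 19.2545. p(77) = -3312 and p(78) = 1169 have opposite signs, so a root lies in (77, 78); Newton's method refines it to λ ≈ 77.7449. Check (Vieta): the three roots sum to 97, matching tr M = 97.
So the eigenvalues of A^T A are ≈ 0.0007, 19.2545, 77.7449 (all ≥ 0, as they must be for A^T A). The largest is λ_max ≈ 77.7449, hence ||A||_2 = sqrt(λ_max) ≈ 8.8173.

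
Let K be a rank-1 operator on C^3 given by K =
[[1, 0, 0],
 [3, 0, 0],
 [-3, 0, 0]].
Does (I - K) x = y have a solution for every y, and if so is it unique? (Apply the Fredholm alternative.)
(I - K) is singular (det(I - K) = 0, i.e. 1 ∈ sigma(K)). (I - K) x = y is solvable iff y ⊥ ker((I - K)^*) = span{(1, 0, 0)}, i.e. iff y_1 = 0. When solvable, the solutions are x = y + c·(1, 3, -3), c arbitrary (ker(I - K) = span{(1, 3, -3)}, dimension 1).

K has rank 1, so it is an outer product K = u v^T: every row of K is a multiple of one row vector. Reading off the entries, u = (1, 3, -3) and v = (1, 0, 0) (row i of K equals u_i·v^T). A rank-one matrix u v^T satisfies K u = u (v·u) and kills the (2)-dimensional subspace v^⊥, so its characteristic polynomial is lambda^2 (lambda - v·u) with v·u = tr K = 1. Hence the eigenvalues of I - K are 1 (multiplicity 2) and 1 - (1) = 0, so det(I - K) = 0. (Direct check: I - K =
[[0, 0, 0],
 [-3, 1, 0],
 [3, 0, 1]]
has determinant 0.) So 1 is an eigenvalue of K and (I - K) is not invertible. The finite-dimensional Fredholm alternative says: either (I - K) is invertible, or ker(I - K) ≠ {0} and then range(I - K) = ker((I - K)^*)^⊥, with dim ker(I - K) = dim ker((I - K)^*). We are in the second case, so we need both kernels. Kernel of I - K: (I - K) u = u - u (v·u) = u - u = 0, so ker(I - K) = span{u} = span{(1, 3, -3)} (it is exactly 1-dimensional because rank(I - K) = 2). Kernel of the adjoint: K is real, so (I - K)^* = I - K^T = I - v u^T, and (I - v u^T) v = v - v (u·v) = 0; hence ker((I - K)^*) = span{v} = span{(1, 0, 0)}. Therefore (I - K) x = y is solvable iff <y, v> = 0, i.e. iff y_1 = 0. When this holds, K y = u (v·y) = 0, so (I - K) y = y and x = y is a particular solution; the full solution set is the line x = y + c·u = y + c·(1, 3, -3), c ∈ C.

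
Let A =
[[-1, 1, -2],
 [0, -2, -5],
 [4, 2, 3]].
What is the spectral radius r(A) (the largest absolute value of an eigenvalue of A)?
r(A) ≈ 4.0893

The eigenvalues of A are the roots of its characteristic polynomial. With M = A (coefficients from the trace, the sum of principal 2x2 minors, and det A):
  p(λ) = det(λ I - M) = λ^3 + 11λ + 40.
No integer candidate from the rational root theorem (±divisors of 40) is a root, so the roots are irrational. The cubic discriminant is Δ = -48524 < 0, so there is one real root and a complex-conjugate pair. p(-3) = -20 and p(-2) = 10 have opposite signs, so a root lies in (-3, -2); Newton's method refines it to λ ≈ -2.3921. Dividing out (λ - (-2.3921)) leaves approximately λ^2 - 2.3921λ + 16.722. For λ^2 - 2.3921λ + 16.722 the discriminant is -61.1659. It is negative, so the remaining roots are the complex-conjugate pair λ ≈ 1.196 ± 3.9104i. Their product equals the constant term, so |λ|^2 ≈ 16.722 and |λ| ≈ 4.0893.
Thus the eigenvalues (to 4 decimals) are -2.3921 (modulus 2.3921); 1.196 ± 3.9104i (modulus 4.0893). The spectral radius is the largest modulus: r(A) ≈ 4.0893. (Cross-check: r(A) ≤ ||A||_2 ≈ 7.1312; equality holds whenever A is normal, though it can also hold for some non-normal A.)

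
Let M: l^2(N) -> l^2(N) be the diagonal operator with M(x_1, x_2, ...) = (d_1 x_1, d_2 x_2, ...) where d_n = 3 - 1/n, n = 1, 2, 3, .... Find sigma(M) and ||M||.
sigma(M) = {3 - 1/n : n ≥ 1} ∪ {3}; ||M|| = 3

A bounded diagonal operator on l^2 with diagonal entries d_n has spectrum equal to the closure of {d_n : n ≥ 1}: every d_n is an eigenvalue (with eigenvector e_n), so {d_n} ⊂ sigma(M); the spectrum is closed, so its closure is too; and for lambda not in the closure, (M - lambda I) has bounded inverse (the diagonal entries 1/(d_n - lambda) are bounded). For our sequence d_n = 3 - 1/n, n = 1, 2, 3, ...:
  - {d_n} = {3 - 1/n : n ≥ 1}; the only limit point is 3
  - closure = {3 - 1/n : n ≥ 1} ∪ {3}
For the norm: a diagonal operator has ||M|| = sup_n |d_n|. Here d_n = 3 - 1/n increases monotonically from d_1 = 2 toward 3, with all terms in [2, 3); so sup_n |d_n| = 3 (the supremum is the limit, not attained). So ||M|| = 3.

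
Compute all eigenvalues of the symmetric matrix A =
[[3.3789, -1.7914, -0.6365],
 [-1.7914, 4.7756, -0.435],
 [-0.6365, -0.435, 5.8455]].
sigma(A) ≈ {2, 6} (6 with multiplicity 2)

A is real symmetric, so its spectrum consists of real eigenvalues. Expanding the characteristic polynomial of the displayed matrix gives
  det(λ I - A) = p(λ) = λ^3 + (-14)λ^2 + (60)λ + (-72).
Solving p(λ) = 0 yields eigenvalues ≈ 2, 6, 6. (A is shown rounded to 4 decimals, so these recover the underlying integer eigenvalues to within that precision.)
Verification: the trace of A = 14 equals the sum of eigenvalues 14, and det(A) ≈ 71.9996 matches the eigenvalue product 72.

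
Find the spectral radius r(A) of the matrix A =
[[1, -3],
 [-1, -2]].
r(A) = (1 + sqrt(21))/2 ≈ 2.7913

The eigenvalues of A are the roots of its characteristic polynomial. With M = A (coefficients from the trace and determinant):
  p(λ) = det(λ I - M) = λ^2 + λ - 5.
For λ^2 + λ - 5 the discriminant is 21. It is nonnegative but not a perfect square, so the roots are real and irrational: λ = (-1 ± sqrt(21))/2 ≈ 1.7913, -2.7913.
Thus the eigenvalues (to 4 decimals) are 1.7913 (modulus 1.7913); -2.7913 (modulus 2.7913). The spectral radius is the largest modulus: r(A) = (1 + sqrt(21))/2 ≈ 2.7913. (Cross-check: r(A) ≤ ||A||_2 ≈ 3.618; equality holds whenever A is normal, though it can also hold for some non-normal A.)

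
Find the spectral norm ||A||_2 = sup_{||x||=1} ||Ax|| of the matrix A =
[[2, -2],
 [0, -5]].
||A||_2 = sqrt((33 + sqrt(689))/2) ≈ 5.4428 (= sqrt(largest eigenvalue of A^T A))

||A||_2 = sigma_max(A) = sqrt(lambda_max(A^T A)). Form the symmetric matrix M = A^T A =
[[4, -4],
 [-4, 29]].
Its characteristic polynomial (trace, determinant of M give the coefficients) is
  p(λ) = det(λ I - M) = λ^2 - 33λ + 100.
For λ^2 - 33λ + 100 the discriminant is 689. It is nonnegative but not a perfect square, so the roots are real and irrational: λ = (33 ± sqrt(689))/2 ≈ 29.6244, 3.3756.
So the eigenvalues of A^T A are ≈ 3.3756, 29.6244 (all ≥ 0, as they must be for A^T A). The largest is λ_max = (33 + sqrt(689))/2 ≈ 29.6244, hence ||A||_2 = sqrt(λ_max) = sqrt((33 + sqrt(689))/2) ≈ 5.4428.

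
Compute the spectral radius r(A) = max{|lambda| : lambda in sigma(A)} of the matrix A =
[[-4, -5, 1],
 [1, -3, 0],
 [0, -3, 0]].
r(A) ≈ 3.9622

The eigenvalues of A are the roots of its characteristic polynomial. With M = A (coefficients from the trace, the sum of principal 2x2 minors, and det A):
  p(λ) = det(λ I - M) = λ^3 + 7λ^2 + 17λ + 3.
No integer candidate from the rational root theorem (±divisors of 3) is a root, so the roots are irrational. The cubic discriminant is Δ = -3424 < 0, so there is one real root and a complex-conjugate pair. p(-1) = -8 and p(0) = 3 have opposite signs, so a root lies in (-1, 0); Newton's method refines it to λ ≈ -0.1911. Dividing out (λ - (-0.1911)) leaves approximately λ^2 + 6.8089λ + 15.6988. For λ^2 + 6.8089λ + 15.6988 the discriminant is -16.4342. It is negative, so the remaining roots are the complex-conjugate pair λ ≈ -3.4045 ± 2.027i. Their product equals the constant term, so |λ|^2 ≈ 15.6988 and |λ| ≈ 3.9622.
Thus the eigenvalues (to 4 decimals) are -0.1911 (modulus 0.1911); -3.4045 ± 2.027i (modulus 3.9622). The spectral radius is the largest modulus: r(A) ≈ 3.9622. (Cross-check: r(A) ≤ ||A||_2 ≈ 7.2226; equality holds whenever A is normal, though it can also hold for some non-normal A.)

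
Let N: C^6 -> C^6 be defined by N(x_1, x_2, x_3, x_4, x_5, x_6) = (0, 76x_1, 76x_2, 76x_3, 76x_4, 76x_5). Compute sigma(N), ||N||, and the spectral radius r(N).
sigma(N) = {0}; ||N|| = 76; r(N) = 0. (N is nilpotent with N^6 = 0.)

On C^6, N is a strictly lower-triangular matrix with 76 on the subdiagonal and zeros elsewhere, so its characteristic polynomial is lambda^6 and every eigenvalue is 0: sigma(N) = {0}. For the operator norm, N e_i = 76e_{i+1} for i = 1, ..., 5 and N e_6 = 0, so the singular values of N are 76 (with multiplicity 5) and 0; hence ||N|| = 76. The spectral radius r(N) = max|lambda| = 0. Note ||N|| > r(N) — characteristic of non-normal nilpotent operators. Indeed N^6 = 0.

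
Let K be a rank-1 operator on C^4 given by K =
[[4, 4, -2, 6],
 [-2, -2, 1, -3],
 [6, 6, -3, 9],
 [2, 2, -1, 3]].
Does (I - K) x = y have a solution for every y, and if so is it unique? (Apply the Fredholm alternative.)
(I - K) is invertible (det(I - K) = -1 ≠ 0), so for every y in C^4 the equation (I - K) x = y has a unique solution.

K has rank 1, so it is an outer product K = u v^T: every row of K is a multiple of one row vector. Reading off the entries, u = (2, -1, 3, 1) and v = (2, 2, -1, 3) (row i of K equals u_i·v^T). A rank-one matrix u v^T satisfies K u = u (v·u) and kills the (3)-dimensional subspace v^⊥, so its characteristic polynomial is lambda^3 (lambda - v·u) with v·u = tr K = 2. Hence the eigenvalues of I - K are 1 (multiplicity 3) and 1 - (2) = -1, so det(I - K) = -1. (Direct check: I - K =
[[-3, -4, 2, -6],
 [2, 3, -1, 3],
 [-6, -6, 4, -9],
 [-2, -2, 1, -2]]
has determinant -1.) The finite-dimensional Fredholm alternative says: either (I - K) is invertible, or ker(I - K) ≠ {0} and then range(I - K) = ker((I - K)^*)^⊥, with dim ker(I - K) = dim ker((I - K)^*). Since det(I - K) ≠ 0, 1 is not an eigenvalue of K and ker(I - K) = {0}, so we are in the first case: for every y there is a unique x = (I - K)^(-1) y. Explicitly, by the Sherman–Morrison formula, (I - u v^T)^(-1) = I + u v^T/(1 - v·u), i.e. (I - K)^(-1) = I - K.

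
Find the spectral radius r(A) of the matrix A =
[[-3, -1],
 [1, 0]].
r(A) = (3 + sqrt(5))/2 ≈ 2.618

The eigenvalues of A are the roots of its characteristic polynomial. With M = A (coefficients from the trace and determinant):
  p(λ) = det(λ I - M) = λ^2 + 3λ + 1.
For λ^2 + 3λ + 1 the discriminant is 5. It is nonnegative but not a perfect square, so the roots are real and irrational: λ = (-3 ± sqrt(5))/2 ≈ -0.382, -2.618.
Thus the eigenvalues (to 4 decimals) are -0.382 (modulus 0.382); -2.618 (modulus 2.618). The spectral radius is the largest modulus: r(A) = (3 + sqrt(5))/2 ≈ 2.618. (Cross-check: r(A) ≤ ||A||_2 ≈ 3.3028; equality holds whenever A is normal, though it can also hold for some non-normal A.)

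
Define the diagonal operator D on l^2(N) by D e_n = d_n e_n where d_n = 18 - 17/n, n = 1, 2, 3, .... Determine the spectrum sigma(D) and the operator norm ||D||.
sigma(D) = {18 - 17/n : n ≥ 1} ∪ {18}; ||D|| = 18

A bounded diagonal operator on l^2 with diagonal entries d_n has spectrum equal to the closure of {d_n : n ≥ 1}: every d_n is an eigenvalue (with eigenvector e_n), so {d_n} ⊂ sigma(D); the spectrum is closed, so its closure is too; and for lambda not in the closure, (D - lambda I) has bounded inverse (the diagonal entries 1/(d_n - lambda) are bounded). For our sequence d_n = 18 - 17/n, n = 1, 2, 3, ...:
  - {d_n} = {18 - 17/n : n ≥ 1}; the only limit point is 18
  - closure = {18 - 17/n : n ≥ 1} ∪ {18}
For the norm: a diagonal operator has ||D|| = sup_n |d_n|. Here d_n = 18 - 17/n increases monotonically from d_1 = 1 toward 18, with all terms in [1, 18); so sup_n |d_n| = 18 (the supremum is the limit, not attained). So ||D|| = 18.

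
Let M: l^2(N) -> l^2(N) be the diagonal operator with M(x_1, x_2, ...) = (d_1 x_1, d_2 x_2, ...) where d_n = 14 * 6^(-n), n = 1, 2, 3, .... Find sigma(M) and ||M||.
sigma(M) = {14 * 6^(-n) : n ≥ 1} ∪ {0}; ||M|| = 7/3

A bounded diagonal operator on l^2 with diagonal entries d_n has spectrum equal to the closure of {d_n : n ≥ 1}: every d_n is an eigenvalue (with eigenvector e_n), so {d_n} ⊂ sigma(M); the spectrum is closed, so its closure is too; and for lambda not in the closure, (M - lambda I) has bounded inverse (the diagonal entries 1/(d_n - lambda) are bounded). For our sequence d_n = 14 * 6^(-n), n = 1, 2, 3, ...:
  - {d_n} = {14 * 6^(-n) : n ≥ 1}; the only limit point is 0
  - closure = {14 * 6^(-n) : n ≥ 1} ∪ {0}
For the norm: a diagonal operator has ||M|| = sup_n |d_n|. Here d_n = 14 * 6^(-n) is positive and decreasing, so sup_n |d_n| = d_1 = 14/6 = 7/3. So ||M|| = 7/3.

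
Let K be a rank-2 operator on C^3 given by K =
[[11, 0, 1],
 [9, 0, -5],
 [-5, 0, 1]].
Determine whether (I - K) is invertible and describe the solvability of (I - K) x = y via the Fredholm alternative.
(I - K) is invertible (det(I - K) = 5 ≠ 0), so for every y in C^3 the equation (I - K) x = y has a unique solution.

K has rank 2 and factors as K = U V^T = u1 v1^T + u2 v2^T with u1 = (-3, -1, 1), v1 = (-3, 0, -1), u2 = (1, 3, -1), v2 = (2, 0, -2) (multiplying out reproduces the displayed K). The nonzero eigenvalues of U V^T coincide with those of the 2 x 2 matrix G = V^T U = [[v1·u1, v1·u2], [v2·u1, v2·u2]] = [[8, -2], [-8, 4]], and by the Sylvester determinant identity det(I_3 - U V^T) = det(I_2 - V^T U) = det([[-7, 2], [8, -3]]) = (-7)(-3) - (2)(8) = 5. (Direct check: I - K =
[[-10, 0, -1],
 [-9, 1, 5],
 [5, 0, 0]]
has determinant 5.) The finite-dimensional Fredholm alternative says: either (I - K) is invertible, or ker(I - K) ≠ {0} and then range(I - K) = ker((I - K)^*)^⊥, with dim ker(I - K) = dim ker((I - K)^*). Since det(I - K) ≠ 0, 1 is not an eigenvalue of K and ker(I - K) = {0}, so we are in the first case: for every y there is a unique x = (I - K)^(-1) y. (Explicitly, by the Woodbury identity, (I - U V^T)^(-1) = I + U (I_2 - G)^(-1) V^T.)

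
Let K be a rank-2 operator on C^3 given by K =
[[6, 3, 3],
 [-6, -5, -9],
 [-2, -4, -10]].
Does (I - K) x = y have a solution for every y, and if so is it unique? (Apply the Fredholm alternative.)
(I - K) is invertible (det(I - K) = -42 ≠ 0), so for every y in C^3 the equation (I - K) x = y has a unique solution.

K has rank 2 and factors as K = U V^T = u1 v1^T + u2 v2^T with u1 = (0, 2, 3), v1 = (0, -1, -3), u2 = (-3, 3, 1), v2 = (-2, -1, -1) (multiplying out reproduces the displayed K). The nonzero eigenvalues of U V^T coincide with those of the 2 x 2 matrix G = V^T U = [[v1·u1, v1·u2], [v2·u1, v2·u2]] = [[-11, -6], [-5, 2]], and by the Sylvester determinant identity det(I_3 - U V^T) = det(I_2 - V^T U) = det([[12, 6], [5, -1]]) = (12)(-1) - (6)(5) = -42. (Direct check: I - K =
[[-5, -3, -3],
 [6, 6, 9],
 [2, 4, 11]]
has determinant -42.) The finite-dimensional Fredholm alternative says: either (I - K) is invertible, or ker(I - K) ≠ {0} and then range(I - K) = ker((I - K)^*)^⊥, with dim ker(I - K) = dim ker((I - K)^*). Since det(I - K) ≠ 0, 1 is not an eigenvalue of K and ker(I - K) = {0}, so we are in the first case: for every y there is a unique x = (I - K)^(-1) y. (Explicitly, by the Woodbury identity, (I - U V^T)^(-1) = I + U (I_2 - G)^(-1) V^T.)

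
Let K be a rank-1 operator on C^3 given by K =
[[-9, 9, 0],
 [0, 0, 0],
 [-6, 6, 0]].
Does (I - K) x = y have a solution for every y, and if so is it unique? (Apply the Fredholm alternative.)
(I - K) is invertible (det(I - K) = 10 ≠ 0), so for every y in C^3 the equation (I - K) x = y has a unique solution.

K has rank 1, so it is an outer product K = u v^T: every row of K is a multiple of one row vector. Reading off the entries, u = (-3, 0, -2) and v = (3, -3, 0) (row i of K equals u_i·v^T). A rank-one matrix u v^T satisfies K u = u (v·u) and kills the (2)-dimensional subspace v^⊥, so its characteristic polynomial is lambda^2 (lambda - v·u) with v·u = tr K = -9. Hence the eigenvalues of I - K are 1 (multiplicity 2) and 1 - (-9) = 10, so det(I - K) = 10. (Direct check: I - K =
[[10, -9, 0],
 [0, 1, 0],
 [6, -6, 1]]
has determinant 10.) The finite-dimensional Fredholm alternative says: either (I - K) is invertible, or ker(I - K) ≠ {0} and then range(I - K) = ker((I - K)^*)^⊥, with dim ker(I - K) = dim ker((I - K)^*). Since det(I - K) ≠ 0, 1 is not an eigenvalue of K and ker(I - K) = {0}, so we are in the first case: for every y there is a unique x = (I - K)^(-1) y. Explicitly, by the Sherman–Morrison formula, (I - u v^T)^(-1) = I + u v^T/(1 - v·u), i.e. (I - K)^(-1) = I + K/(10).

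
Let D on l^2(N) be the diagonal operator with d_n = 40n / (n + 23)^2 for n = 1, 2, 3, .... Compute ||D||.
||D|| = 10/23 (attained at n = 23)

For D diagonal, ||D|| = sup_n |d_n|. Treat f(x) = 40x / (x + 23)^2 for real x > 0. By the quotient rule, f'(x) = 40(23 - x)/(x + 23)^3, which is positive for x < 23 and negative for x > 23. So f has a unique maximum at x = 23, and since 23 is a positive integer, the supremum over n ≥ 1 is attained at n = 23: d_23 = 40·23/(23 + 23)^2 = 40·23/2116 = 10/23. Hence ||D|| = 10/23.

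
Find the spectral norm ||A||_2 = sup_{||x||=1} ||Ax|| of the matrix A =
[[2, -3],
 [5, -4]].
||A||_2 = sqrt((54 + sqrt(2720))/2) ≈ 7.2854 (= sqrt(largest eigenvalue of A^T A))

||A||_2 = sigma_max(A) = sqrt(lambda_max(A^T A)). Form the symmetric matrix M = A^T A =
[[29, -26],
 [-26, 25]].
Its characteristic polynomial (trace, determinant of M give the coefficients) is
  p(λ) = det(λ I - M) = λ^2 - 54λ + 49.
For λ^2 - 54λ + 49 the discriminant is 2720. It is nonnegative but not a perfect square, so the roots are real and irrational: λ = (54 ± sqrt(2720))/2 ≈ 53.0768, 0.9232.
So the eigenvalues of A^T A are ≈ 0.9232, 53.0768 (all ≥ 0, as they must be for A^T A). The largest is λ_max = (54 + sqrt(2720))/2 ≈ 53.0768, hence ||A||_2 = sqrt(λ_max) = sqrt((54 + sqrt(2720))/2) ≈ 7.2854.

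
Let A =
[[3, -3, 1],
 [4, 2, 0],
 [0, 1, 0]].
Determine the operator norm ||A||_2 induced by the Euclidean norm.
||A||_2 ≈ 5.0531 (= sqrt(largest eigenvalue of A^T A))

||A||_2 = sigma_max(A) = sqrt(lambda_max(A^T A)). Form the symmetric matrix M = A^T A =
[[25, -1, 3],
 [-1, 14, -3],
 [3, -3, 1]].
Its characteristic polynomial (trace, sum of principal 2x2 minors, determinant of M give the coefficients) is
  p(λ) = det(λ I - M) = λ^3 - 40λ^2 + 370λ - 16.
No integer candidate from the rational root theorem (±divisors of 16) is a root, so the roots are irrational. The cubic discriminant is Δ = 16587488 > 0, so there are three distinct real roots. p(0) = -16 and p(1) = 315 have opposite signs, so a root lies in (0, 1); Newton's method refines it to λ ≈ 0.0434. p(14) = 68 and p(15) = -91 have opposite signs, so a root lies in (14, 15); Newton's method refines it to λ ≈ 14.4224. p(25) = -141 and p(26) = 140 have opposite signs, so a root lies in (25, 26); Newton's method refines it to λ ≈ 25.5341. Check (Vieta): the three roots sum to 40, matching tr M = 40.
So the eigenvalues of A^T A are ≈ 0.0434, 14.4224, 25.5341 (all ≥ 0, as they must be for A^T A). The largest is λ_max ≈ 25.5341, hence ||A||_2 = sqrt(λ_max) ≈ 5.0531.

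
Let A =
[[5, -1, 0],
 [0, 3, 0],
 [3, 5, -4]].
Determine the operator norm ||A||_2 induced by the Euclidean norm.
||A||_2 ≈ 7.5698 (= sqrt(largest eigenvalue of A^T A))

||A||_2 = sigma_max(A) = sqrt(lambda_max(A^T A)). Form the symmetric matrix M = A^T A =
[[34, 10, -12],
 [10, 35, -20],
 [-12, -20, 16]].
Its characteristic polynomial (trace, sum of principal 2x2 minors, determinant of M give the coefficients) is
  p(λ) = det(λ I - M) = λ^3 - 85λ^2 + 1650λ - 3600.
No integer candidate from the rational root theorem (±divisors of 3600) is a root, so the roots are irrational. The cubic discriminant is Δ = 1596442500 > 0, so there are three distinct real roots. p(2) = -632 and p(3) = 612 have opposite signs, so a root lies in (2, 3); Newton's method refines it to λ ≈ 2.4925. p(25) = 150 and p(26) = -584 have opposite signs, so a root lies in (25, 26); Newton's method refines it to λ ≈ 25.2063. p(57) = -522 and p(58) = 1272 have opposite signs, so a root lies in (57, 58); Newton's method refines it to λ ≈ 57.3012. Check (Vieta): the three roots sum to 85, matching tr M = 85.
So the eigenvalues of A^T A are ≈ 2.4925, 25.2063, 57.3012 (all ≥ 0, as they must be for A^T A). The largest is λ_max ≈ 57.3012, hence ||A||_2 = sqrt(λ_max) ≈ 7.5698.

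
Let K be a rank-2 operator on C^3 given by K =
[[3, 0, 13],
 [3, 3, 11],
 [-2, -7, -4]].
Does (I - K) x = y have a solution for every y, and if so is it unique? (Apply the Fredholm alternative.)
(I - K) is invertible (det(I - K) = 87 ≠ 0), so for every y in C^3 the equation (I - K) x = y has a unique solution.

K has rank 2 and factors as K = U V^T = u1 v1^T + u2 v2^T with u1 = (-2, -1, -1), v1 = (0, 3, -2), u2 = (-3, -3, 2), v2 = (-1, -2, -3) (multiplying out reproduces the displayed K). The nonzero eigenvalues of U V^T coincide with those of the 2 x 2 matrix G = V^T U = [[v1·u1, v1·u2], [v2·u1, v2·u2]] = [[-1, -13], [7, 3]], and by the Sylvester determinant identity det(I_3 - U V^T) = det(I_2 - V^T U) = det([[2, 13], [-7, -2]]) = (2)(-2) - (13)(-7) = 87. (Direct check: I - K =
[[-2, 0, -13],
 [-3, -2, -11],
 [2, 7, 5]]
has determinant 87.) The finite-dimensional Fredholm alternative says: either (I - K) is invertible, or ker(I - K) ≠ {0} and then range(I - K) = ker((I - K)^*)^⊥, with dim ker(I - K) = dim ker((I - K)^*). Since det(I - K) ≠ 0, 1 is not an eigenvalue of K and ker(I - K) = {0}, so we are in the first case: for every y there is a unique x = (I - K)^(-1) y. (Explicitly, by the Woodbury identity, (I - U V^T)^(-1) = I + U (I_2 - G)^(-1) V^T.)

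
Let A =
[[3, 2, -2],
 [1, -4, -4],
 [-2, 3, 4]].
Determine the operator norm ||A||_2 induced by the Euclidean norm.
||A||_2 ≈ 7.8972 (= sqrt(largest eigenvalue of A^T A))

||A||_2 = sigma_max(A) = sqrt(lambda_max(A^T A)). Form the symmetric matrix M = A^T A =
[[14, -4, -18],
 [-4, 29, 24],
 [-18, 24, 36]].
Its characteristic polynomial (trace, sum of principal 2x2 minors, determinant of M give the coefficients) is
  p(λ) = det(λ I - M) = λ^3 - 79λ^2 + 1038λ - 36.
No integer candidate from the rational root theorem (±divisors of 36) is a root, so the roots are irrational. The cubic discriminant is Δ = 2232885204 > 0, so there are three distinct real roots. p(0) = -36 and p(1) = 924 have opposite signs, so a root lies in (0, 1); Newton's method refines it to λ ≈ 0.0348. p(16) = 444 and p(17) = -308 have opposite signs, so a root lies in (16, 17); Newton's method refines it to λ ≈ 16.5998. p(62) = -1028 and p(63) = 1854 have opposite signs, so a root lies in (62, 63); Newton's method refines it to λ ≈ 62.3654. Check (Vieta): the three roots sum to 79, matching tr M = 79.
So the eigenvalues of A^T A are ≈ 0.0348, 16.5998, 62.3654 (all ≥ 0, as they must be for A^T A). The largest is λ_max ≈ 62.3654, hence ||A||_2 = sqrt(λ_max) ≈ 7.8972.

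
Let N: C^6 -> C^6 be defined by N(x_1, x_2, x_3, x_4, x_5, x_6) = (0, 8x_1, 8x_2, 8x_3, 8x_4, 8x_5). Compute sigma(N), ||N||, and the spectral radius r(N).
sigma(N) = {0}; ||N|| = 8; r(N) = 0. (N is nilpotent with N^6 = 0.)

On C^6, N is a strictly lower-triangular matrix with 8 on the subdiagonal and zeros elsewhere, so its characteristic polynomial is lambda^6 and every eigenvalue is 0: sigma(N) = {0}. For the operator norm, N e_i = 8e_{i+1} for i = 1, ..., 5 and N e_6 = 0, so the singular values of N are 8 (with multiplicity 5) and 0; hence ||N|| = 8. The spectral radius r(N) = max|lambda| = 0. Note ||N|| > r(N) — characteristic of non-normal nilpotent operators. Indeed N^6 = 0.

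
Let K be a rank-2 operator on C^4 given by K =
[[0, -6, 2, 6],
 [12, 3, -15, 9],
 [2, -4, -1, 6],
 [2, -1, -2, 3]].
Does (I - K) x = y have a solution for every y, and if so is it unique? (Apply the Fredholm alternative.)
(I - K) is invertible (det(I - K) = 16 ≠ 0), so for every y in C^4 the equation (I - K) x = y has a unique solution.

K has rank 2 and factors as K = U V^T = u1 v1^T + u2 v2^T with u1 = (-2, -3, -2, -1), v1 = (-2, 1, 2, -3), u2 = (2, -3, 1, 0), v2 = (-2, -2, 3, 0) (multiplying out reproduces the displayed K). The nonzero eigenvalues of U V^T coincide with those of the 2 x 2 matrix G = V^T U = [[v1·u1, v1·u2], [v2·u1, v2·u2]] = [[0, -5], [4, 5]], and by the Sylvester determinant identity det(I_4 - U V^T) = det(I_2 - V^T U) = det([[1, 5], [-4, -4]]) = (1)(-4) - (5)(-4) = 16. (Direct check: I - K =
[[1, 6, -2, -6],
 [-12, -2, 15, -9],
 [-2, 4, 2, -6],
 [-2, 1, 2, -2]]
has determinant 16.) The finite-dimensional Fredholm alternative says: either (I - K) is invertible, or ker(I - K) ≠ {0} and then range(I - K) = ker((I - K)^*)^⊥, with dim ker(I - K) = dim ker((I - K)^*). Since det(I - K) ≠ 0, 1 is not an eigenvalue of K and ker(I - K) = {0}, so we are in the first case: for every y there is a unique x = (I - K)^(-1) y. (Explicitly, by the Woodbury identity, (I - U V^T)^(-1) = I + U (I_2 - G)^(-1) V^T.)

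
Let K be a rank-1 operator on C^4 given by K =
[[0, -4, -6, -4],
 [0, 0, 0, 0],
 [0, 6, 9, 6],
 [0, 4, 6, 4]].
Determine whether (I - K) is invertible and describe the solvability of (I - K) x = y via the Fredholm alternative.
(I - K) is invertible (det(I - K) = -12 ≠ 0), so for every y in C^4 the equation (I - K) x = y has a unique solution.

K has rank 1, so it is an outer product K = u v^T: every row of K is a multiple of one row vector. Reading off the entries, u = (2, 0, -3, -2) and v = (0, -2, -3, -2) (row i of K equals u_i·v^T). A rank-one matrix u v^T satisfies K u = u (v·u) and kills the (3)-dimensional subspace v^⊥, so its characteristic polynomial is lambda^3 (lambda - v·u) with v·u = tr K = 13. Hence the eigenvalues of I - K are 1 (multiplicity 3) and 1 - (13) = -12, so det(I - K) = -12. (Direct check: I - K =
[[1, 4, 6, 4],
 [0, 1, 0, 0],
 [0, -6, -8, -6],
 [0, -4, -6, -3]]
has determinant -12.) The finite-dimensional Fredholm alternative says: either (I - K) is invertible, or ker(I - K) ≠ {0} and then range(I - K) = ker((I - K)^*)^⊥, with dim ker(I - K) = dim ker((I - K)^*). Since det(I - K) ≠ 0, 1 is not an eigenvalue of K and ker(I - K) = {0}, so we are in the first case: for every y there is a unique x = (I - K)^(-1) y. Explicitly, by the Sherman–Morrison formula, (I - u v^T)^(-1) = I + u v^T/(1 - v·u), i.e. (I - K)^(-1) = I + K/(-12).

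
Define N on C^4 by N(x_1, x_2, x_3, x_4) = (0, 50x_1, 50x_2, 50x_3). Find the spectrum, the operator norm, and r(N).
sigma(N) = {0}; ||N|| = 50; r(N) = 0. (N is nilpotent with N^4 = 0.)

On C^4, N is a strictly lower-triangular matrix with 50 on the subdiagonal and zeros elsewhere, so its characteristic polynomial is lambda^4 and every eigenvalue is 0: sigma(N) = {0}. For the operator norm, N e_i = 50e_{i+1} for i = 1, ..., 3 and N e_4 = 0, so the singular values of N are 50 (with multiplicity 3) and 0; hence ||N|| = 50. The spectral radius r(N) = max|lambda| = 0. Note ||N|| > r(N) — characteristic of non-normal nilpotent operators. Indeed N^4 = 0.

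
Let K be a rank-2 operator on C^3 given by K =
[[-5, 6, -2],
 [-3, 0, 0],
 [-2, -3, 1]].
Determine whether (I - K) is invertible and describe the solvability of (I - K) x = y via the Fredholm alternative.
(I - K) is invertible (det(I - K) = 14 ≠ 0), so for every y in C^3 the equation (I - K) x = y has a unique solution.

K has rank 2 and factors as K = U V^T = u1 v1^T + u2 v2^T with u1 = (1, 1, 1), v1 = (-3, 0, 0), u2 = (2, 0, -1), v2 = (-1, 3, -1) (multiplying out reproduces the displayed K). The nonzero eigenvalues of U V^T coincide with those of the 2 x 2 matrix G = V^T U = [[v1·u1, v1·u2], [v2·u1, v2·u2]] = [[-3, -6], [1, -1]], and by the Sylvester determinant identity det(I_3 - U V^T) = det(I_2 - V^T U) = det([[4, 6], [-1, 2]]) = (4)(2) - (6)(-1) = 14. (Direct check: I - K =
[[6, -6, 2],
 [3, 1, 0],
 [2, 3, 0]]
has determinant 14.) The finite-dimensional Fredholm alternative says: either (I - K) is invertible, or ker(I - K) ≠ {0} and then range(I - K) = ker((I - K)^*)^⊥, with dim ker(I - K) = dim ker((I - K)^*). Since det(I - K) ≠ 0, 1 is not an eigenvalue of K and ker(I - K) = {0}, so we are in the first case: for every y there is a unique x = (I - K)^(-1) y. (Explicitly, by the Woodbury identity, (I - U V^T)^(-1) = I + U (I_2 - G)^(-1) V^T.)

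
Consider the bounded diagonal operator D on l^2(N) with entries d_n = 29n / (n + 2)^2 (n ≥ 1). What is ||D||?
||D|| = 29/8 (attained at n = 2)

For D diagonal, ||D|| = sup_n |d_n|. Treat f(x) = 29x / (x + 2)^2 for real x > 0. By the quotient rule, f'(x) = 29(2 - x)/(x + 2)^3, which is positive for x < 2 and negative for x > 2. So f has a unique maximum at x = 2, and since 2 is a positive integer, the supremum over n ≥ 1 is attained at n = 2: d_2 = 29·2/(2 + 2)^2 = 29·2/16 = 29/8. Hence ||D|| = 29/8.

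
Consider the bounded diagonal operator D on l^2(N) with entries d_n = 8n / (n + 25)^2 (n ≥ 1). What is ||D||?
||D|| = 2/25 (attained at n = 25)

For D diagonal, ||D|| = sup_n |d_n|. Treat f(x) = 8x / (x + 25)^2 for real x > 0. By the quotient rule, f'(x) = 8(25 - x)/(x + 25)^3, which is positive for x < 25 and negative for x > 25. So f has a unique maximum at x = 25, and since 25 is a positive integer, the supremum over n ≥ 1 is attained at n = 25: d_25 = 8·25/(25 + 25)^2 = 8·25/2500 = 2/25. Hence ||D|| = 2/25.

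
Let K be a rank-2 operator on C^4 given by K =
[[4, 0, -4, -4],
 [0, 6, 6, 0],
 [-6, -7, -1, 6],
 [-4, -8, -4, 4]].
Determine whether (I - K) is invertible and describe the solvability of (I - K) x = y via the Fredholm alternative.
(I - K) is invertible (det(I - K) = 64 ≠ 0), so for every y in C^4 the equation (I - K) x = y has a unique solution.

K has rank 2 and factors as K = U V^T = u1 v1^T + u2 v2^T with u1 = (2, 0, -3, -2), v1 = (2, 1, -1, -2), u2 = (-1, 3, -2, -3), v2 = (0, 2, 2, 0) (multiplying out reproduces the displayed K). The nonzero eigenvalues of U V^T coincide with those of the 2 x 2 matrix G = V^T U = [[v1·u1, v1·u2], [v2·u1, v2·u2]] = [[11, 9], [-6, 2]], and by the Sylvester determinant identity det(I_4 - U V^T) = det(I_2 - V^T U) = det([[-10, -9], [6, -1]]) = (-10)(-1) - (-9)(6) = 64. (Direct check: I - K =
[[-3, 0, 4, 4],
 [0, -5, -6, 0],
 [6, 7, 2, -6],
 [4, 8, 4, -3]]
has determinant 64.) The finite-dimensional Fredholm alternative says: either (I - K) is invertible, or ker(I - K) ≠ {0} and then range(I - K) = ker((I - K)^*)^⊥, with dim ker(I - K) = dim ker((I - K)^*). Since det(I - K) ≠ 0, 1 is not an eigenvalue of K and ker(I - K) = {0}, so we are in the first case: for every y there is a unique x = (I - K)^(-1) y. (Explicitly, by the Woodbury identity, (I - U V^T)^(-1) = I + U (I_2 - G)^(-1) V^T.)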